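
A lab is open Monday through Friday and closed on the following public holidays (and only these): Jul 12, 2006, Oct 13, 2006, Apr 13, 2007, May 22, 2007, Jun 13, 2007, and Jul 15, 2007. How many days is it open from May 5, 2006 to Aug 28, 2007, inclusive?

338 business days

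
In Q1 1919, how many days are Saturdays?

13

1919-01-01 is a Wednesday.
From 1919-01-01 to 1919-03-31 is 90 days inclusive.
90 = 7 × 12 + 6, so there are 12 full weeks plus 6 extra days.
Each full week contributes one Saturday: 12 so far.
The 6 extra days are Wednesday, Thursday, Friday, Saturday, Sunday, Monday — 1 of them qualifies.
Total: 12 + 1 = 13.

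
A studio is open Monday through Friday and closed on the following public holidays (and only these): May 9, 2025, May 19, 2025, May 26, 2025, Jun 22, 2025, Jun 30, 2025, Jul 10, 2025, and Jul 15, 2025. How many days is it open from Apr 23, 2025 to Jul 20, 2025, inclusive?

Apr 23, 2025 is a Wednesday.
That's 89 days from start to end, counting both.
89 = 7 × 12 + 5, so there are 12 full weeks plus 5 extra days.
Each full week contributes 5 weekdays (Mon–Fri): 12 × 5 = 60.
The 5 extra days are Wednesday, Thursday, Friday, Saturday, Sunday — 3 of them qualify.
Total: 60 + 3 = 63.
Holidays: May 9, 2025 (Fri); May 19, 2025 (Mon); May 26, 2025 (Mon); Jun 22, 2025 (Sun); Jun 30, 2025 (Mon); Jul 10, 2025 (Thu); Jul 15, 2025 (Tue).
6 of the 7 holidays fall on weekdays; the rest are weekends and were already excluded.
Business days: 63 − 6 = 57.

57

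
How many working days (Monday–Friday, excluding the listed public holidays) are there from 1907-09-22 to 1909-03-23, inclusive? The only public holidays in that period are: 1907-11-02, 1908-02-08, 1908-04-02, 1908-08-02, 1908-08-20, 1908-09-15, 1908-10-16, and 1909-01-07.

387

1907-09-22 is a Sunday.
From 1907-09-22 to 1909-03-23 is 549 days inclusive.
549 = 7 × 78 + 3, so there are 78 full weeks plus 3 extra days.
Each full week contributes 5 weekdays (Mon–Fri): 78 × 5 = 390.
The 3 extra days are Sun, Mon, Tue — 2 of them qualify.
Total: 390 + 2 = 392.
Holidays: 1907-11-02 (Sat); 1908-02-08 (Sat); 1908-04-02 (Thu); 1908-08-02 (Sun); 1908-08-20 (Thu); 1908-09-15 (Tue); 1908-10-16 (Fri); 1909-01-07 (Thu).
5 of the 8 holidays fall on weekdays; the rest are weekends and were already excluded.
Business days: 392 − 5 = 387.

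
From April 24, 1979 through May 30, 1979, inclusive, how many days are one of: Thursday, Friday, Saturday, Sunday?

April 24, 1979 is a Tuesday.
From April 24, 1979 to May 30, 1979 is 37 days inclusive.
37 = 7 × 5 + 2, so there are 5 full weeks plus 2 extra days.
Each full week contributes 4 days from the set (Thu, Fri, Sat, Sun): 5 × 4 = 20.
The 2 extra days are Tuesday, Wednesday — none qualify.
Total: 20 + 0 = 20.

20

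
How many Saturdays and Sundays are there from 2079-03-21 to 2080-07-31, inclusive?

142

2079-03-21 is a Tuesday.
From 2079-03-21 to 2080-07-31 is 499 days inclusive.
499 = 7 × 71 + 2, so there are 71 full weeks plus 2 extra days.
Each full week contributes 2 weekend days (Sat, Sun): 71 × 2 = 142.
The 2 extra days are Tue, Wed — none qualify.
Total: 142 + 0 = 142.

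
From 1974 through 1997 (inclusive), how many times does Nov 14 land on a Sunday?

Day of week of November 14 in each year:
1974: Thu, 1975: Fri, 1976: Sun ✓, 1977: Mon, 1978: Tue, 1979: Wed, 1980: Fri, 1981: Sat, 1982: Sun ✓, 1983: Mon, 1984: Wed, 1985: Thu, 1986: Fri, 1987: Sat, 1988: Mon, 1989: Tue, 1990: Wed, 1991: Thu, 1992: Sat, 1993: Sun ✓, 1994: Mon, 1995: Tue, 1996: Thu, 1997: Fri
Sundays: 1976, 1982, 1993.

3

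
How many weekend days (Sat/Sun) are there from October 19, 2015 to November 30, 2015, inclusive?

12

October 19, 2015 is a Monday.
The range spans 43 days (inclusive of both endpoints).
43 = 7 × 6 + 1, so there are 6 full weeks plus 1 extra day.
Each full week contributes 2 weekend days (Sat, Sun): 6 × 2 = 12.
The 1 extra day is Monday — none qualify.
Total: 12 + 0 = 12.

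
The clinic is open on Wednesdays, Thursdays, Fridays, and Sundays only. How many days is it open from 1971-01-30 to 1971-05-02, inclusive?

53

1971-01-30 is a Saturday.
That's 93 days from start to end, counting both.
93 = 7 × 13 + 2, so there are 13 full weeks plus 2 extra days.
Each full week contributes 4 days from the set (Wed, Thu, Fri, Sun): 13 × 4 = 52.
The 2 extra days are Sat, Sun — 1 of them qualifies.
Total: 52 + 1 = 53.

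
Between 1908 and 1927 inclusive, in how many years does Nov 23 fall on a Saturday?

2

Day of week of November 23 in each year:
1908: Mon, 1909: Tue, 1910: Wed, 1911: Thu, 1912: Sat ✓, 1913: Sun, 1914: Mon, 1915: Tue, 1916: Thu, 1917: Fri, 1918: Sat ✓, 1919: Sun, 1920: Tue, 1921: Wed, 1922: Thu, 1923: Fri, 1924: Sun, 1925: Mon, 1926: Tue, 1927: Wed
Saturdays: 1912, 1918.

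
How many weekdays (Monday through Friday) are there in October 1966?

Oct 1, 1966 is a Saturday.
That's 31 days from start to end, counting both.
31 = 7 × 4 + 3, so there are 4 full weeks plus 3 extra days.
Each full week contributes 5 weekdays (Mon–Fri): 4 × 5 = 20.
The 3 extra days are Sat, Sun, Mon — 1 of them qualifies.
Total: 20 + 1 = 21.

21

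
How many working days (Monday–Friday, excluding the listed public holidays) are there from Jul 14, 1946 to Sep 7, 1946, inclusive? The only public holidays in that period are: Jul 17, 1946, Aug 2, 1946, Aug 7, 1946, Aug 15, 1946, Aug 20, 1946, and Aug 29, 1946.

Jul 14, 1946 is a Sunday.
That's 56 days from start to end, counting both.
56 = 7 × 8, so the span is exactly 8 full weeks.
Each full week contributes 5 weekdays (Mon–Fri): 8 × 5 = 40.
Total: 40.
Holidays: Jul 17, 1946 (Wed); Aug 2, 1946 (Fri); Aug 7, 1946 (Wed); Aug 15, 1946 (Thu); Aug 20, 1946 (Tue); Aug 29, 1946 (Thu).
All 6 holidays fall on weekdays, so subtract 6.
Business days: 40 − 6 = 34.

34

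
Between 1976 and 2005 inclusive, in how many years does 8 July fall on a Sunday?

4

Day of week of July 8 in each year:
1976: Thu, 1977: Fri, 1978: Sat, 1979: Sun ✓, 1980: Tue, 1981: Wed, 1982: Thu, 1983: Fri, 1984: Sun ✓, 1985: Mon, 1986: Tue, 1987: Wed, 1988: Fri, 1989: Sat, 1990: Sun ✓, 1991: Mon, 1992: Wed, 1993: Thu, 1994: Fri, 1995: Sat, 1996: Mon, 1997: Tue, 1998: Wed, 1999: Thu, 2000: Sat, 2001: Sun ✓, 2002: Mon, 2003: Tue, 2004: Thu, 2005: Fri
Sundays: 1979, 1984, 1990, 2001.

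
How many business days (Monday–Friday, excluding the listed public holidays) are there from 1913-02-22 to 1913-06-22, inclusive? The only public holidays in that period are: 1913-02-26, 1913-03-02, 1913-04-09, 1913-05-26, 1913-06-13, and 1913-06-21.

1913-02-22 is a Saturday.
From 1913-02-22 to 1913-06-22 is 121 days inclusive.
121 = 7 × 17 + 2, so there are 17 full weeks plus 2 extra days.
Each full week contributes 5 weekdays (Mon–Fri): 17 × 5 = 85.
The 2 extra days are Saturday, Sunday — none qualify.
Total: 85 + 0 = 85.
Holidays: 1913-02-26 (Wed); 1913-03-02 (Sun); 1913-04-09 (Wed); 1913-05-26 (Mon); 1913-06-13 (Fri); 1913-06-21 (Sat).
4 of the 6 holidays fall on weekdays; the rest are weekends and were already excluded.
Business days: 85 − 4 = 81.

81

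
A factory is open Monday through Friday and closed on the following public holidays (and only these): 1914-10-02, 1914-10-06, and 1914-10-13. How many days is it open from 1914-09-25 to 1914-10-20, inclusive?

1914-09-25 is a Friday.
From 1914-09-25 to 1914-10-20 is 26 days inclusive.
26 = 7 × 3 + 5, so there are 3 full weeks plus 5 extra days.
Each full week contributes 5 weekdays (Mon–Fri): 3 × 5 = 15.
The 5 extra days are Fri, Sat, Sun, Mon, Tue — 3 of them qualify.
Total: 15 + 3 = 18.
Holidays: 1914-10-02 (Fri); 1914-10-06 (Tue); 1914-10-13 (Tue).
All 3 holidays fall on weekdays, so subtract 3.
Business days: 18 − 3 = 15.

15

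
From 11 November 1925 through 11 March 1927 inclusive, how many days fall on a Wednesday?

70 Wednesdays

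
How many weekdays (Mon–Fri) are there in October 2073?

2073-10-01 is a Sunday.
From 2073-10-01 to 2073-10-31 is 31 days inclusive.
31 = 7 × 4 + 3, so there are 4 full weeks plus 3 extra days.
Each full week contributes 5 weekdays (Mon–Fri): 4 × 5 = 20.
The 3 extra days are Sun, Mon, Tue — 2 of them qualify.
Total: 20 + 2 = 22.

22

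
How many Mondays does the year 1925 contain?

1 January 1925 is a Thursday.
That's 365 days from start to end, counting both.
365 = 7 × 52 + 1, so there are 52 full weeks plus 1 extra day.
Each full week contributes one Monday: 52 so far.
The 1 extra day is Thu — none qualify.
Total: 52 + 0 = 52.

52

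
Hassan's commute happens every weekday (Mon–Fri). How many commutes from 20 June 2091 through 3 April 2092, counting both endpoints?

20 June 2091 is a Wednesday.
That's 289 days from start to end, counting both.
289 = 7 × 41 + 2, so there are 41 full weeks plus 2 extra days.
Each full week contributes 5 weekdays (Mon–Fri): 41 × 5 = 205.
The 2 extra days are Wed, Thu — 2 of them qualify.
Total: 205 + 2 = 207.

207 weekdays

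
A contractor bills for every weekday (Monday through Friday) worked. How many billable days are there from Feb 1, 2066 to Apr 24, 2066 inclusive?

60

Feb 1, 2066 is a Monday.
That's 83 days from start to end, counting both.
83 = 7 × 11 + 6, so there are 11 full weeks plus 6 extra days.
Each full week contributes 5 weekdays (Mon–Fri): 11 × 5 = 55.
The 6 extra days are Mon, Tue, Wed, Thu, Fri, Sat — 5 of them qualify.
Total: 55 + 5 = 60.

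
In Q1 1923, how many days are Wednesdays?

13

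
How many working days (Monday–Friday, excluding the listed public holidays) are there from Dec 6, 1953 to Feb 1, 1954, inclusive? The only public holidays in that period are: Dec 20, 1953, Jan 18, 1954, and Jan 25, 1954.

Dec 6, 1953 is a Sunday.
The range spans 58 days (inclusive of both endpoints).
58 = 7 × 8 + 2, so there are 8 full weeks plus 2 extra days.
Each full week contributes 5 weekdays (Mon–Fri): 8 × 5 = 40.
The 2 extra days are Sunday, Monday — 1 of them qualifies.
Total: 40 + 1 = 41.
Holidays: Dec 20, 1953 (Sun); Jan 18, 1954 (Mon); Jan 25, 1954 (Mon).
2 of the 3 holidays fall on weekdays; the rest are weekends and were already excluded.
Business days: 41 − 2 = 39.

39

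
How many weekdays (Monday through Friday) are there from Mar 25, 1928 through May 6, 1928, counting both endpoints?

30

Mar 25, 1928 is a Sunday.
That's 43 days from start to end, counting both.
43 = 7 × 6 + 1, so there are 6 full weeks plus 1 extra day.
Each full week contributes 5 weekdays (Mon–Fri): 6 × 5 = 30.
The 1 extra day is Sun — none qualify.
Total: 30 + 0 = 30.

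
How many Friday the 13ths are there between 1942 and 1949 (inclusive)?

Friday-the-13ths by year:
1942: Feb, Mar, Nov
1943: Aug
1944: Oct
1945: Apr, Jul
1946: Sep, Dec
1947: Jun
1948: Feb, Aug
1949: May

13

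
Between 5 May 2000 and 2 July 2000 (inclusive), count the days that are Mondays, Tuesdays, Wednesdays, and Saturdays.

5 May 2000 is a Friday.
From 5 May 2000 to 2 July 2000 is 59 days inclusive.
59 = 7 × 8 + 3, so there are 8 full weeks plus 3 extra days.
Each full week contributes 4 days from the set (Mon, Tue, Wed, Sat): 8 × 4 = 32.
The 3 extra days are Friday, Saturday, Sunday — 1 of them qualifies.
Total: 32 + 1 = 33.

33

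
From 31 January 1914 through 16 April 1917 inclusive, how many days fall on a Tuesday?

31 January 1914 is a Saturday.
From 31 January 1914 to 16 April 1917 is 1172 days inclusive.
1172 = 7 × 167 + 3, so there are 167 full weeks plus 3 extra days.
Each full week contributes one Tuesday: 167 so far.
The 3 extra days are Sat, Sun, Mon — none qualify.
Total: 167 + 0 = 167.

167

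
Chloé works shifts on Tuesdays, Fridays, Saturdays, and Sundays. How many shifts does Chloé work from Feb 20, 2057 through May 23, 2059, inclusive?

470

Feb 20, 2057 is a Tuesday.
That's 823 days from start to end, counting both.
823 = 7 × 117 + 4, so there are 117 full weeks plus 4 extra days.
Each full week contributes 4 days from the set (Tue, Fri, Sat, Sun): 117 × 4 = 468.
The 4 extra days are Tue, Wed, Thu, Fri — 2 of them qualify.
Total: 468 + 2 = 470.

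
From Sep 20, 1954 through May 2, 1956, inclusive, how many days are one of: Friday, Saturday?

168

Sep 20, 1954 is a Monday.
From Sep 20, 1954 to May 2, 1956 is 591 days inclusive.
591 = 7 × 84 + 3, so there are 84 full weeks plus 3 extra days.
Each full week contributes 2 days from the set (Fri, Sat): 84 × 2 = 168.
The 3 extra days are Mon, Tue, Wed — none qualify.
Total: 168 + 0 = 168.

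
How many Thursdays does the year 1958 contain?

Jan 1, 1958 is a Wednesday.
From Jan 1, 1958 to Dec 31, 1958 is 365 days inclusive.
365 = 7 × 52 + 1, so there are 52 full weeks plus 1 extra day.
Each full week contributes one Thursday: 52 so far.
The 1 extra day is Wednesday — none qualify.
Total: 52 + 0 = 52.

52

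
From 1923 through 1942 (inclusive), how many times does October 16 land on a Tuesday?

3

Day of week of October 16 in each year:
1923: Tue ✓, 1924: Thu, 1925: Fri, 1926: Sat, 1927: Sun, 1928: Tue ✓, 1929: Wed, 1930: Thu, 1931: Fri, 1932: Sun, 1933: Mon, 1934: Tue ✓, 1935: Wed, 1936: Fri, 1937: Sat, 1938: Sun, 1939: Mon, 1940: Wed, 1941: Thu, 1942: Fri
Tuesdays: 1923, 1928, 1934.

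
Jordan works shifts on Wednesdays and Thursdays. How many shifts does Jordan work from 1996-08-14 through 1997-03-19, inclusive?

63

1996-08-14 is a Wednesday.
That's 218 days from start to end, counting both.
218 = 7 × 31 + 1, so there are 31 full weeks plus 1 extra day.
Each full week contributes 2 days from the set (Wed, Thu): 31 × 2 = 62.
The 1 extra day is Wed — 1 of them qualifies.
Total: 62 + 1 = 63.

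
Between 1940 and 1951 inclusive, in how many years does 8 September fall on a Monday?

2

Day of week of September 8 in each year:
1940: Sun, 1941: Mon ✓, 1942: Tue, 1943: Wed, 1944: Fri, 1945: Sat, 1946: Sun, 1947: Mon ✓, 1948: Wed, 1949: Thu, 1950: Fri, 1951: Sat
Mondays: 1941, 1947.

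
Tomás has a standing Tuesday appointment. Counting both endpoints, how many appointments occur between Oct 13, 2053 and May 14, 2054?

Oct 13, 2053 is a Monday.
The range spans 214 days (inclusive of both endpoints).
214 = 7 × 30 + 4, so there are 30 full weeks plus 4 extra days.
Each full week contributes one Tuesday: 30 so far.
The 4 extra days are Mon, Tue, Wed, Thu — 1 of them qualifies.
Total: 30 + 1 = 31.

31 Tuesdays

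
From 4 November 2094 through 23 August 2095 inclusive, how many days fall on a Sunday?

42 Sundays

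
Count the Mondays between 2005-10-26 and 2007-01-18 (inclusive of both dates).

2005-10-26 is a Wednesday.
The range spans 450 days (inclusive of both endpoints).
450 = 7 × 64 + 2, so there are 64 full weeks plus 2 extra days.
Each full week contributes one Monday: 64 so far.
The 2 extra days are Wednesday, Thursday — none qualify.
Total: 64 + 0 = 64.

64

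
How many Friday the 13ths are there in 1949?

1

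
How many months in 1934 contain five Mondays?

A month has five Mondays exactly when Monday falls within its first (length − 28) days.
Jan: 31 days, starts Mon → 5 of Mon, Tue, Wed ✓
Feb: 28 days, starts Thu → 5 of (none)
Mar: 31 days, starts Thu → 5 of Thu, Fri, Sat
Apr: 30 days, starts Sun → 5 of Sun, Mon ✓
May: 31 days, starts Tue → 5 of Tue, Wed, Thu
Jun: 30 days, starts Fri → 5 of Fri, Sat
Jul: 31 days, starts Sun → 5 of Sun, Mon, Tue ✓
Aug: 31 days, starts Wed → 5 of Wed, Thu, Fri
Sep: 30 days, starts Sat → 5 of Sat, Sun
Oct: 31 days, starts Mon → 5 of Mon, Tue, Wed ✓
Nov: 30 days, starts Thu → 5 of Thu, Fri
Dec: 31 days, starts Sat → 5 of Sat, Sun, Mon ✓
Months with five Mondays: Jan, Apr, Jul, Oct, Dec.

5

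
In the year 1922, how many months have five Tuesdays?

4

A month has five Tuesdays exactly when Tuesday falls within its first (length − 28) days.
Jan: 31 days, starts Sun → 5 of Sun, Mon, Tue ✓
Feb: 28 days, starts Wed → 5 of (none)
Mar: 31 days, starts Wed → 5 of Wed, Thu, Fri
Apr: 30 days, starts Sat → 5 of Sat, Sun
May: 31 days, starts Mon → 5 of Mon, Tue, Wed ✓
Jun: 30 days, starts Thu → 5 of Thu, Fri
Jul: 31 days, starts Sat → 5 of Sat, Sun, Mon
Aug: 31 days, starts Tue → 5 of Tue, Wed, Thu ✓
Sep: 30 days, starts Fri → 5 of Fri, Sat
Oct: 31 days, starts Sun → 5 of Sun, Mon, Tue ✓
Nov: 30 days, starts Wed → 5 of Wed, Thu
Dec: 31 days, starts Fri → 5 of Fri, Sat, Sun
Months with five Tuesdays: Jan, May, Aug, Oct.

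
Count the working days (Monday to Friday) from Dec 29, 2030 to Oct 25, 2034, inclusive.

Dec 29, 2030 is a Sunday.
The range spans 1397 days (inclusive of both endpoints).
1397 = 7 × 199 + 4, so there are 199 full weeks plus 4 extra days.
Each full week contributes 5 weekdays (Mon–Fri): 199 × 5 = 995.
The 4 extra days are Sun, Mon, Tue, Wed — 3 of them qualify.
Total: 995 + 3 = 998.

998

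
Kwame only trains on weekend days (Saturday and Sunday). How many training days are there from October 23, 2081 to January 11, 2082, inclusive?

24

October 23, 2081 is a Thursday.
The range spans 81 days (inclusive of both endpoints).
81 = 7 × 11 + 4, so there are 11 full weeks plus 4 extra days.
Each full week contributes 2 weekend days (Sat, Sun): 11 × 2 = 22.
The 4 extra days are Thu, Fri, Sat, Sun — 2 of them qualify.
Total: 22 + 2 = 24.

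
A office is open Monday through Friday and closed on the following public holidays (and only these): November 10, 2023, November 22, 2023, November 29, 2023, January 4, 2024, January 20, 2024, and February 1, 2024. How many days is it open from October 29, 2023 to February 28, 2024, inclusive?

October 29, 2023 is a Sunday.
That's 123 days from start to end, counting both.
123 = 7 × 17 + 4, so there are 17 full weeks plus 4 extra days.
Each full week contributes 5 weekdays (Mon–Fri): 17 × 5 = 85.
The 4 extra days are Sunday, Monday, Tuesday, Wednesday — 3 of them qualify.
Total: 85 + 3 = 88.
Holidays: November 10, 2023 (Fri); November 22, 2023 (Wed); November 29, 2023 (Wed); January 4, 2024 (Thu); January 20, 2024 (Sat); February 1, 2024 (Thu).
5 of the 6 holidays fall on weekdays; the rest are weekends and were already excluded.
Business days: 88 − 5 = 83.

83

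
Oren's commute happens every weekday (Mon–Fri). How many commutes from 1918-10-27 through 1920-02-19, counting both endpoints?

344 weekdays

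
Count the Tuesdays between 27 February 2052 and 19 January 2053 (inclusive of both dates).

27 February 2052 is a Tuesday.
That's 328 days from start to end, counting both.
328 = 7 × 46 + 6, so there are 46 full weeks plus 6 extra days.
Each full week contributes one Tuesday: 46 so far.
The 6 extra days are Tuesday, Wednesday, Thursday, Friday, Saturday, Sunday — 1 of them qualifies.
Total: 46 + 1 = 47.

47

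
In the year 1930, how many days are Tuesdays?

1930-01-01 is a Wednesday.
That's 365 days from start to end, counting both.
365 = 7 × 52 + 1, so there are 52 full weeks plus 1 extra day.
Each full week contributes one Tuesday: 52 so far.
The 1 extra day is Wednesday — none qualify.
Total: 52 + 0 = 52.

52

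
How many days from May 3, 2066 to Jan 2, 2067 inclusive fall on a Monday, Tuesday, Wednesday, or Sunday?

May 3, 2066 is a Monday.
The range spans 245 days (inclusive of both endpoints).
245 = 7 × 35, so the span is exactly 35 full weeks.
Each full week contributes 4 days from the set (Mon, Tue, Wed, Sun): 35 × 4 = 140.
Total: 140.

140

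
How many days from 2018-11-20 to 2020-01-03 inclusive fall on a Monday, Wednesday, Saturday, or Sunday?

233

2018-11-20 is a Tuesday.
The range spans 410 days (inclusive of both endpoints).
410 = 7 × 58 + 4, so there are 58 full weeks plus 4 extra days.
Each full week contributes 4 days from the set (Mon, Wed, Sat, Sun): 58 × 4 = 232.
The 4 extra days are Tuesday, Wednesday, Thursday, Friday — 1 of them qualifies.
Total: 232 + 1 = 233.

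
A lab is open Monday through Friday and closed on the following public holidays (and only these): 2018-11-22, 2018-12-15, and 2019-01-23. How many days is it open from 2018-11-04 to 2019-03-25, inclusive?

2018-11-04 is a Sunday.
That's 142 days from start to end, counting both.
142 = 7 × 20 + 2, so there are 20 full weeks plus 2 extra days.
Each full week contributes 5 weekdays (Mon–Fri): 20 × 5 = 100.
The 2 extra days are Sun, Mon — 1 of them qualifies.
Total: 100 + 1 = 101.
Holidays: 2018-11-22 (Thu); 2018-12-15 (Sat); 2019-01-23 (Wed).
2 of the 3 holidays fall on weekdays; the rest are weekends and were already excluded.
Business days: 101 − 2 = 99.

99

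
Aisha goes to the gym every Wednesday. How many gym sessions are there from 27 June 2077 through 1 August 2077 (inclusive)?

27 June 2077 is a Sunday.
That's 36 days from start to end, counting both.
36 = 7 × 5 + 1, so there are 5 full weeks plus 1 extra day.
Each full week contributes one Wednesday: 5 so far.
The 1 extra day is Sun — none qualify.
Total: 5 + 0 = 5.

5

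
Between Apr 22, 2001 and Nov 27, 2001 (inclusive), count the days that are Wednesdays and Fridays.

Apr 22, 2001 is a Sunday.
From Apr 22, 2001 to Nov 27, 2001 is 220 days inclusive.
220 = 7 × 31 + 3, so there are 31 full weeks plus 3 extra days.
Each full week contributes 2 days from the set (Wed, Fri): 31 × 2 = 62.
The 3 extra days are Sun, Mon, Tue — none qualify.
Total: 62 + 0 = 62.

62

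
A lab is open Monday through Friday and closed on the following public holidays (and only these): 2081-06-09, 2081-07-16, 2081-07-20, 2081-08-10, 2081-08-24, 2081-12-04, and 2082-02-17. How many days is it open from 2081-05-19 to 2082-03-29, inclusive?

221

2081-05-19 is a Monday.
From 2081-05-19 to 2082-03-29 is 315 days inclusive.
315 = 7 × 45, so the span is exactly 45 full weeks.
Each full week contributes 5 weekdays (Mon–Fri): 45 × 5 = 225.
Total: 225.
Holidays: 2081-06-09 (Mon); 2081-07-16 (Wed); 2081-07-20 (Sun); 2081-08-10 (Sun); 2081-08-24 (Sun); 2081-12-04 (Thu); 2082-02-17 (Tue).
4 of the 7 holidays fall on weekdays; the rest are weekends and were already excluded.
Business days: 225 − 4 = 221.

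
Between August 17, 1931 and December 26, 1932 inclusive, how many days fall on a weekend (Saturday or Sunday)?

142

August 17, 1931 is a Monday.
That's 498 days from start to end, counting both.
498 = 7 × 71 + 1, so there are 71 full weeks plus 1 extra day.
Each full week contributes 2 weekend days (Sat, Sun): 71 × 2 = 142.
The 1 extra day is Mon — none qualify.
Total: 142 + 0 = 142.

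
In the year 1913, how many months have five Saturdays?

A month has five Saturdays exactly when Saturday falls within its first (length − 28) days.
Jan: 31 days, starts Wed → 5 of Wed, Thu, Fri
Feb: 28 days, starts Sat → 5 of (none)
Mar: 31 days, starts Sat → 5 of Sat, Sun, Mon ✓
Apr: 30 days, starts Tue → 5 of Tue, Wed
May: 31 days, starts Thu → 5 of Thu, Fri, Sat ✓
Jun: 30 days, starts Sun → 5 of Sun, Mon
Jul: 31 days, starts Tue → 5 of Tue, Wed, Thu
Aug: 31 days, starts Fri → 5 of Fri, Sat, Sun ✓
Sep: 30 days, starts Mon → 5 of Mon, Tue
Oct: 31 days, starts Wed → 5 of Wed, Thu, Fri
Nov: 30 days, starts Sat → 5 of Sat, Sun ✓
Dec: 31 days, starts Mon → 5 of Mon, Tue, Wed
Months with five Saturdays: Mar, May, Aug, Nov.

4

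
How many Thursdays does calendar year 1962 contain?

52

Jan 1, 1962 is a Monday.
That's 365 days from start to end, counting both.
365 = 7 × 52 + 1, so there are 52 full weeks plus 1 extra day.
Each full week contributes one Thursday: 52 so far.
The 1 extra day is Mon — none qualify.
Total: 52 + 0 = 52.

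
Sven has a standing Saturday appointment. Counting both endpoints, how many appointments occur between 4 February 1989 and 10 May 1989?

14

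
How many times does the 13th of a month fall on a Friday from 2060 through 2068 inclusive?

16

Friday-the-13ths by year:
2060: Feb, Aug
2061: May
2062: Jan, Oct
2063: Apr, Jul
2064: Jun
2065: Feb, Mar, Nov
2066: Aug
2067: May
2068: Jan, Apr, Jul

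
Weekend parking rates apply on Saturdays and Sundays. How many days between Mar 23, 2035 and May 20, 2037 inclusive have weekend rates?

226

Mar 23, 2035 is a Friday.
The range spans 790 days (inclusive of both endpoints).
790 = 7 × 112 + 6, so there are 112 full weeks plus 6 extra days.
Each full week contributes 2 weekend days (Sat, Sun): 112 × 2 = 224.
The 6 extra days are Fri, Sat, Sun, Mon, Tue, Wed — 2 of them qualify.
Total: 224 + 2 = 226.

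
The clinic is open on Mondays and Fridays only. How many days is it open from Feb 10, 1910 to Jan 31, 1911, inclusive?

Feb 10, 1910 is a Thursday.
That's 356 days from start to end, counting both.
356 = 7 × 50 + 6, so there are 50 full weeks plus 6 extra days.
Each full week contributes 2 days from the set (Mon, Fri): 50 × 2 = 100.
The 6 extra days are Thu, Fri, Sat, Sun, Mon, Tue — 2 of them qualify.
Total: 100 + 2 = 102.

102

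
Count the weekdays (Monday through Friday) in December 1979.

21

1979-12-01 is a Saturday.
That's 31 days from start to end, counting both.
31 = 7 × 4 + 3, so there are 4 full weeks plus 3 extra days.
Each full week contributes 5 weekdays (Mon–Fri): 4 × 5 = 20.
The 3 extra days are Sat, Sun, Mon — 1 of them qualifies.
Total: 20 + 1 = 21.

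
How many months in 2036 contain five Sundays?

4

A month has five Sundays exactly when Sunday falls within its first (length − 28) days.
Jan: 31 days, starts Tue → 5 of Tue, Wed, Thu
Feb: 29 days, starts Fri → 5 of Fri
Mar: 31 days, starts Sat → 5 of Sat, Sun, Mon ✓
Apr: 30 days, starts Tue → 5 of Tue, Wed
May: 31 days, starts Thu → 5 of Thu, Fri, Sat
Jun: 30 days, starts Sun → 5 of Sun, Mon ✓
Jul: 31 days, starts Tue → 5 of Tue, Wed, Thu
Aug: 31 days, starts Fri → 5 of Fri, Sat, Sun ✓
Sep: 30 days, starts Mon → 5 of Mon, Tue
Oct: 31 days, starts Wed → 5 of Wed, Thu, Fri
Nov: 30 days, starts Sat → 5 of Sat, Sun ✓
Dec: 31 days, starts Mon → 5 of Mon, Tue, Wed
Months with five Sundays: Mar, Jun, Aug, Nov.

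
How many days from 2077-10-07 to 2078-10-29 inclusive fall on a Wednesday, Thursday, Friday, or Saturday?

223

2077-10-07 is a Thursday.
From 2077-10-07 to 2078-10-29 is 388 days inclusive.
388 = 7 × 55 + 3, so there are 55 full weeks plus 3 extra days.
Each full week contributes 4 days from the set (Wed, Thu, Fri, Sat): 55 × 4 = 220.
The 3 extra days are Thursday, Friday, Saturday — 3 of them qualify.
Total: 220 + 3 = 223.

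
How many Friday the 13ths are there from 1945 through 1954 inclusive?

17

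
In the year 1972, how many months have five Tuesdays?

A month has five Tuesdays exactly when Tuesday falls within its first (length − 28) days.
Jan: 31 days, starts Sat → 5 of Sat, Sun, Mon
Feb: 29 days, starts Tue → 5 of Tue ✓
Mar: 31 days, starts Wed → 5 of Wed, Thu, Fri
Apr: 30 days, starts Sat → 5 of Sat, Sun
May: 31 days, starts Mon → 5 of Mon, Tue, Wed ✓
Jun: 30 days, starts Thu → 5 of Thu, Fri
Jul: 31 days, starts Sat → 5 of Sat, Sun, Mon
Aug: 31 days, starts Tue → 5 of Tue, Wed, Thu ✓
Sep: 30 days, starts Fri → 5 of Fri, Sat
Oct: 31 days, starts Sun → 5 of Sun, Mon, Tue ✓
Nov: 30 days, starts Wed → 5 of Wed, Thu
Dec: 31 days, starts Fri → 5 of Fri, Sat, Sun
Months with five Tuesdays: Feb, May, Aug, Oct.

4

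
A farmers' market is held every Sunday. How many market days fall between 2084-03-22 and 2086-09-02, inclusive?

128 Sundays

2084-03-22 is a Wednesday.
From 2084-03-22 to 2086-09-02 is 895 days inclusive.
895 = 7 × 127 + 6, so there are 127 full weeks plus 6 extra days.
Each full week contributes one Sunday: 127 so far.
The 6 extra days are Wed, Thu, Fri, Sat, Sun, Mon — 1 of them qualifies.
Total: 127 + 1 = 128.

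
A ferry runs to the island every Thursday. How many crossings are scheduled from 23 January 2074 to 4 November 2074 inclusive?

41

23 January 2074 is a Tuesday.
From 23 January 2074 to 4 November 2074 is 286 days inclusive.
286 = 7 × 40 + 6, so there are 40 full weeks plus 6 extra days.
Each full week contributes one Thursday: 40 so far.
The 6 extra days are Tue, Wed, Thu, Fri, Sat, Sun — 1 of them qualifies.
Total: 40 + 1 = 41.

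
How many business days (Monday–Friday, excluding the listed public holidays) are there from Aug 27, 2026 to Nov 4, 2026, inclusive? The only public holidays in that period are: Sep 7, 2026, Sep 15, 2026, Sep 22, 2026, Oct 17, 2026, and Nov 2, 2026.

46

Aug 27, 2026 is a Thursday.
From Aug 27, 2026 to Nov 4, 2026 is 70 days inclusive.
70 = 7 × 10, so the span is exactly 10 full weeks.
Each full week contributes 5 weekdays (Mon–Fri): 10 × 5 = 50.
Total: 50.
Holidays: Sep 7, 2026 (Mon); Sep 15, 2026 (Tue); Sep 22, 2026 (Tue); Oct 17, 2026 (Sat); Nov 2, 2026 (Mon).
4 of the 5 holidays fall on weekdays; the rest are weekends and were already excluded.
Business days: 50 − 4 = 46.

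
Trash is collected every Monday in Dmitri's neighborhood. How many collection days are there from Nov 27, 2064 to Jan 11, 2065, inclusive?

6

Nov 27, 2064 is a Thursday.
That's 46 days from start to end, counting both.
46 = 7 × 6 + 4, so there are 6 full weeks plus 4 extra days.
Each full week contributes one Monday: 6 so far.
The 4 extra days are Thu, Fri, Sat, Sun — none qualify.
Total: 6 + 0 = 6.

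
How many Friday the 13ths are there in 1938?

1

The 13th falls on a Friday when the month's 13th has weekday Fri.
Jan 13 is Thu; Feb 13 is Sun; Mar 13 is Sun; Apr 13 is Wed; May 13 is Fri ✓; Jun 13 is Mon; Jul 13 is Wed; Aug 13 is Sat; Sep 13 is Tue; Oct 13 is Thu; Nov 13 is Sun; Dec 13 is Tue.
Friday the 13ths: May.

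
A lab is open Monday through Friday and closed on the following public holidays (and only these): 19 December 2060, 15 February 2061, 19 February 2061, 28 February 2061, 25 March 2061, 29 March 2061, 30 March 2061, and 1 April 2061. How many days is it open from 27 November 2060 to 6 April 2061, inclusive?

27 November 2060 is a Saturday.
From 27 November 2060 to 6 April 2061 is 131 days inclusive.
131 = 7 × 18 + 5, so there are 18 full weeks plus 5 extra days.
Each full week contributes 5 weekdays (Mon–Fri): 18 × 5 = 90.
The 5 extra days are Sat, Sun, Mon, Tue, Wed — 3 of them qualify.
Total: 90 + 3 = 93.
Holidays: 19 December 2060 (Sun); 15 February 2061 (Tue); 19 February 2061 (Sat); 28 February 2061 (Mon); 25 March 2061 (Fri); 29 March 2061 (Tue); 30 March 2061 (Wed); 1 April 2061 (Fri).
6 of the 8 holidays fall on weekdays; the rest are weekends and were already excluded.
Business days: 93 − 6 = 87.

87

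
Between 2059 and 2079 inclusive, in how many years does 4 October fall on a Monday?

3

Day of week of October 4 in each year:
2059: Sat, 2060: Mon ✓, 2061: Tue, 2062: Wed, 2063: Thu, 2064: Sat, 2065: Sun, 2066: Mon ✓, 2067: Tue, 2068: Thu, 2069: Fri, 2070: Sat, 2071: Sun, 2072: Tue, 2073: Wed, 2074: Thu, 2075: Fri, 2076: Sun, 2077: Mon ✓, 2078: Tue, 2079: Wed
Mondays: 2060, 2066, 2077.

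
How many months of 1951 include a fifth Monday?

5

A month has five Mondays exactly when Monday falls within its first (length − 28) days.
Jan: 31 days, starts Mon → 5 of Mon, Tue, Wed ✓
Feb: 28 days, starts Thu → 5 of (none)
Mar: 31 days, starts Thu → 5 of Thu, Fri, Sat
Apr: 30 days, starts Sun → 5 of Sun, Mon ✓
May: 31 days, starts Tue → 5 of Tue, Wed, Thu
Jun: 30 days, starts Fri → 5 of Fri, Sat
Jul: 31 days, starts Sun → 5 of Sun, Mon, Tue ✓
Aug: 31 days, starts Wed → 5 of Wed, Thu, Fri
Sep: 30 days, starts Sat → 5 of Sat, Sun
Oct: 31 days, starts Mon → 5 of Mon, Tue, Wed ✓
Nov: 30 days, starts Thu → 5 of Thu, Fri
Dec: 31 days, starts Sat → 5 of Sat, Sun, Mon ✓
Months with five Mondays: Jan, Apr, Jul, Oct, Dec.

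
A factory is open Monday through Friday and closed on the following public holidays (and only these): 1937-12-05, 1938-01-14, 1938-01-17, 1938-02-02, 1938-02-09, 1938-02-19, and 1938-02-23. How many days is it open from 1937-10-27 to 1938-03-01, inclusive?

1937-10-27 is a Wednesday.
That's 126 days from start to end, counting both.
126 = 7 × 18, so the span is exactly 18 full weeks.
Each full week contributes 5 weekdays (Mon–Fri): 18 × 5 = 90.
Holidays: 1937-12-05 (Sun); 1938-01-14 (Fri); 1938-01-17 (Mon); 1938-02-02 (Wed); 1938-02-09 (Wed); 1938-02-19 (Sat); 1938-02-23 (Wed).
5 of the 7 holidays fall on weekdays; the rest are weekends and were already excluded.
Business days: 90 − 5 = 85.

85 working days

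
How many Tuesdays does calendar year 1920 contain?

52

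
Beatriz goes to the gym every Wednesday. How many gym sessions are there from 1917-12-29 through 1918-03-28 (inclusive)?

1917-12-29 is a Saturday.
The range spans 90 days (inclusive of both endpoints).
90 = 7 × 12 + 6, so there are 12 full weeks plus 6 extra days.
Each full week contributes one Wednesday: 12 so far.
The 6 extra days are Sat, Sun, Mon, Tue, Wed, Thu — 1 of them qualifies.
Total: 12 + 1 = 13.

13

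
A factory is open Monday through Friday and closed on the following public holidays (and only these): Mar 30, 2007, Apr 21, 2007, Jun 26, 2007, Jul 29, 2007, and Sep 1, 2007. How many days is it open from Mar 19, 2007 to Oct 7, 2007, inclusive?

143 business days

Mar 19, 2007 is a Monday.
From Mar 19, 2007 to Oct 7, 2007 is 203 days inclusive.
203 = 7 × 29, so the span is exactly 29 full weeks.
Each full week contributes 5 weekdays (Mon–Fri): 29 × 5 = 145.
Holidays: Mar 30, 2007 (Fri); Apr 21, 2007 (Sat); Jun 26, 2007 (Tue); Jul 29, 2007 (Sun); Sep 1, 2007 (Sat).
2 of the 5 holidays fall on weekdays; the rest are weekends and were already excluded.
Business days: 145 − 2 = 143.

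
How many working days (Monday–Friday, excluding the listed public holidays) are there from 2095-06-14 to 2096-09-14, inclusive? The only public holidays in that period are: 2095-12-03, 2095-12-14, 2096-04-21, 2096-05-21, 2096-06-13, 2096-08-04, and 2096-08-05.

326 working days

2095-06-14 is a Tuesday.
From 2095-06-14 to 2096-09-14 is 459 days inclusive.
459 = 7 × 65 + 4, so there are 65 full weeks plus 4 extra days.
Each full week contributes 5 weekdays (Mon–Fri): 65 × 5 = 325.
The 4 extra days are Tuesday, Wednesday, Thursday, Friday — 4 of them qualify.
Total: 325 + 4 = 329.
Holidays: 2095-12-03 (Sat); 2095-12-14 (Wed); 2096-04-21 (Sat); 2096-05-21 (Mon); 2096-06-13 (Wed); 2096-08-04 (Sat); 2096-08-05 (Sun).
3 of the 7 holidays fall on weekdays; the rest are weekends and were already excluded.
Business days: 329 − 3 = 326.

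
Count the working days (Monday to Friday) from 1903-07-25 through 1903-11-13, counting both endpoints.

1903-07-25 is a Saturday.
That's 112 days from start to end, counting both.
112 = 7 × 16, so the span is exactly 16 full weeks.
Each full week contributes 5 weekdays (Mon–Fri): 16 × 5 = 80.
Total: 80.

80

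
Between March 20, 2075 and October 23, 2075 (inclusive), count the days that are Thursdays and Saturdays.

62

March 20, 2075 is a Wednesday.
From March 20, 2075 to October 23, 2075 is 218 days inclusive.
218 = 7 × 31 + 1, so there are 31 full weeks plus 1 extra day.
Each full week contributes 2 days from the set (Thu, Sat): 31 × 2 = 62.
The 1 extra day is Wed — none qualify.
Total: 62 + 0 = 62.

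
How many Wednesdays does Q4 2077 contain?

13

2077-10-01 is a Friday.
From 2077-10-01 to 2077-12-31 is 92 days inclusive.
92 = 7 × 13 + 1, so there are 13 full weeks plus 1 extra day.
Each full week contributes one Wednesday: 13 so far.
The 1 extra day is Fri — none qualify.
Total: 13 + 0 = 13.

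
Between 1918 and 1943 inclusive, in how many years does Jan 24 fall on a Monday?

3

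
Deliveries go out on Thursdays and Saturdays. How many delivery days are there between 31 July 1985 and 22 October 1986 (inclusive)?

31 July 1985 is a Wednesday.
From 31 July 1985 to 22 October 1986 is 449 days inclusive.
449 = 7 × 64 + 1, so there are 64 full weeks plus 1 extra day.
Each full week contributes 2 days from the set (Thu, Sat): 64 × 2 = 128.
The 1 extra day is Wed — none qualify.
Total: 128 + 0 = 128.

128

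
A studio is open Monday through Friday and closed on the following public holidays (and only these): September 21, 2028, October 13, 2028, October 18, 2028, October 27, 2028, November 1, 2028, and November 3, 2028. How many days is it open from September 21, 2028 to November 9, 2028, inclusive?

30

September 21, 2028 is a Thursday.
From September 21, 2028 to November 9, 2028 is 50 days inclusive.
50 = 7 × 7 + 1, so there are 7 full weeks plus 1 extra day.
Each full week contributes 5 weekdays (Mon–Fri): 7 × 5 = 35.
The 1 extra day is Thu — 1 of them qualifies.
Total: 35 + 1 = 36.
Holidays: September 21, 2028 (Thu); October 13, 2028 (Fri); October 18, 2028 (Wed); October 27, 2028 (Fri); November 1, 2028 (Wed); November 3, 2028 (Fri).
All 6 holidays fall on weekdays, so subtract 6.
Business days: 36 − 6 = 30.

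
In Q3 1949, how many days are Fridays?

1949-07-01 is a Friday.
The range spans 92 days (inclusive of both endpoints).
92 = 7 × 13 + 1, so there are 13 full weeks plus 1 extra day.
Each full week contributes one Friday: 13 so far.
The 1 extra day is Fri — 1 of them qualifies.
Total: 13 + 1 = 14.

14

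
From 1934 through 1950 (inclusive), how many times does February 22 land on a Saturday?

Day of week of February 22 in each year:
1934: Thu, 1935: Fri, 1936: Sat ✓, 1937: Mon, 1938: Tue, 1939: Wed, 1940: Thu, 1941: Sat ✓, 1942: Sun, 1943: Mon, 1944: Tue, 1945: Thu, 1946: Fri, 1947: Sat ✓, 1948: Sun, 1949: Tue, 1950: Wed
Saturdays: 1936, 1941, 1947.

3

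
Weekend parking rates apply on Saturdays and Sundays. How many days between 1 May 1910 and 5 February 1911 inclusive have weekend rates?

81

1 May 1910 is a Sunday.
From 1 May 1910 to 5 February 1911 is 281 days inclusive.
281 = 7 × 40 + 1, so there are 40 full weeks plus 1 extra day.
Each full week contributes 2 weekend days (Sat, Sun): 40 × 2 = 80.
The 1 extra day is Sun — 1 of them qualifies.
Total: 80 + 1 = 81.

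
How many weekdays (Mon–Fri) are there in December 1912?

Dec 1, 1912 is a Sunday.
From Dec 1, 1912 to Dec 31, 1912 is 31 days inclusive.
31 = 7 × 4 + 3, so there are 4 full weeks plus 3 extra days.
Each full week contributes 5 weekdays (Mon–Fri): 4 × 5 = 20.
The 3 extra days are Sunday, Monday, Tuesday — 2 of them qualify.
Total: 20 + 2 = 22.

22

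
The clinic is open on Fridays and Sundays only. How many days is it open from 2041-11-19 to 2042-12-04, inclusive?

108

2041-11-19 is a Tuesday.
That's 381 days from start to end, counting both.
381 = 7 × 54 + 3, so there are 54 full weeks plus 3 extra days.
Each full week contributes 2 days from the set (Fri, Sun): 54 × 2 = 108.
The 3 extra days are Tue, Wed, Thu — none qualify.
Total: 108 + 0 = 108.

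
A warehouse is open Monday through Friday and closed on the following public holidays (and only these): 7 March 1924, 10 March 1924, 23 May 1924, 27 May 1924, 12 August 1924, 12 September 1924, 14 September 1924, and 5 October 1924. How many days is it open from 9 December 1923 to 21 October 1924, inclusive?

9 December 1923 is a Sunday.
The range spans 318 days (inclusive of both endpoints).
318 = 7 × 45 + 3, so there are 45 full weeks plus 3 extra days.
Each full week contributes 5 weekdays (Mon–Fri): 45 × 5 = 225.
The 3 extra days are Sun, Mon, Tue — 2 of them qualify.
Total: 225 + 2 = 227.
Holidays: 7 March 1924 (Fri); 10 March 1924 (Mon); 23 May 1924 (Fri); 27 May 1924 (Tue); 12 August 1924 (Tue); 12 September 1924 (Fri); 14 September 1924 (Sun); 5 October 1924 (Sun).
6 of the 8 holidays fall on weekdays; the rest are weekends and were already excluded.
Business days: 227 − 6 = 221.

221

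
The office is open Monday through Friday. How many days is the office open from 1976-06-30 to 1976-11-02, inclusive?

90 weekdays

1976-06-30 is a Wednesday.
From 1976-06-30 to 1976-11-02 is 126 days inclusive.
126 = 7 × 18, so the span is exactly 18 full weeks.
Each full week contributes 5 weekdays (Mon–Fri): 18 × 5 = 90.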